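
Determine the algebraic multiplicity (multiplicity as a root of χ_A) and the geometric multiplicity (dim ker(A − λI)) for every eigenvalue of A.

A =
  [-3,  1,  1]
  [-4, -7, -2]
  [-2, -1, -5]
λ = -5: alg = 3, geom = 1

Step 1 — factor the characteristic polynomial to read off the algebraic multiplicities:
  χ_A(x) = (x + 5)^3

Step 2 — compute geometric multiplicities via the rank-nullity identity g(λ) = n − rank(A − λI):
  rank(A − (-5)·I) = 2, so dim ker(A − (-5)·I) = n − 2 = 1

Summary:
  λ = -5: algebraic multiplicity = 3, geometric multiplicity = 1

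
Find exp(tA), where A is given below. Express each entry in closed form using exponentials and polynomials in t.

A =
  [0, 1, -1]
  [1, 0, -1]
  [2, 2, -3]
e^{tA} =
  [t*exp(-t) + exp(-t), t*exp(-t), -t*exp(-t)]
  [t*exp(-t), t*exp(-t) + exp(-t), -t*exp(-t)]
  [2*t*exp(-t), 2*t*exp(-t), -2*t*exp(-t) + exp(-t)]

Strategy: write A = P · J · P⁻¹ where J is a Jordan canonical form, so e^{tA} = P · e^{tJ} · P⁻¹, and e^{tJ} can be computed block-by-block.

A has Jordan form
J =
  [-1,  1,  0]
  [ 0, -1,  0]
  [ 0,  0, -1]
(up to reordering of blocks).

Per-block formulas:
  For a 1×1 block at λ = -1: exp(t · [-1]) = [e^(-1t)].
  For a 2×2 Jordan block J_2(-1): exp(t · J_2(-1)) = e^(-1t)·(I + t·N), where N is the 2×2 nilpotent shift.

After assembling e^{tJ} and conjugating by P, we get:

e^{tA} =
  [t*exp(-t) + exp(-t), t*exp(-t), -t*exp(-t)]
  [t*exp(-t), t*exp(-t) + exp(-t), -t*exp(-t)]
  [2*t*exp(-t), 2*t*exp(-t), -2*t*exp(-t) + exp(-t)]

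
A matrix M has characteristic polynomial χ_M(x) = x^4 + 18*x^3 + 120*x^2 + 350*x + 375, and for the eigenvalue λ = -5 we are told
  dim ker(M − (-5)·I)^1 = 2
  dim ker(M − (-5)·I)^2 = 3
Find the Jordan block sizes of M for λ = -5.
Block sizes for λ = -5: [2, 1]

From the dimensions of kernels of powers, the number of Jordan blocks of size at least j is d_j − d_{j−1} where d_j = dim ker(N^j) (with d_0 = 0). Computing the differences gives [2, 1].
The number of blocks of size exactly k is (#blocks of size ≥ k) − (#blocks of size ≥ k + 1), so the partition is: 1 block(s) of size 1, 1 block(s) of size 2.
In nonincreasing order the block sizes are [2, 1].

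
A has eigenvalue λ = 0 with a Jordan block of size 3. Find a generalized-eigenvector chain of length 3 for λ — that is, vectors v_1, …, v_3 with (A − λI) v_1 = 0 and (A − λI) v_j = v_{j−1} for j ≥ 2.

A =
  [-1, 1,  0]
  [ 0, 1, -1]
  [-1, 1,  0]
A Jordan chain for λ = 0 of length 3:
v_1 = (1, 1, 1)ᵀ
v_2 = (-1, 0, -1)ᵀ
v_3 = (1, 0, 0)ᵀ

Let N = A − (0)·I. We want v_3 with N^3 v_3 = 0 but N^2 v_3 ≠ 0; then v_{j-1} := N · v_j for j = 3, …, 2.

Pick v_3 = (1, 0, 0)ᵀ.
Then v_2 = N · v_3 = (-1, 0, -1)ᵀ.
Then v_1 = N · v_2 = (1, 1, 1)ᵀ.

Sanity check: (A − (0)·I) v_1 = (0, 0, 0)ᵀ = 0. ✓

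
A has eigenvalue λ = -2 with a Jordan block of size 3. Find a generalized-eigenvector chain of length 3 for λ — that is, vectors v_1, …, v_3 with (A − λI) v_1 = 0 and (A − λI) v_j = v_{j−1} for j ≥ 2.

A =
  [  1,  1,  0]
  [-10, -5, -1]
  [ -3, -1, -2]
A Jordan chain for λ = -2 of length 3:
v_1 = (-1, 3, 1)ᵀ
v_2 = (3, -10, -3)ᵀ
v_3 = (1, 0, 0)ᵀ

Let N = A − (-2)·I. We want v_3 with N^3 v_3 = 0 but N^2 v_3 ≠ 0; then v_{j-1} := N · v_j for j = 3, …, 2.

Pick v_3 = (1, 0, 0)ᵀ.
Then v_2 = N · v_3 = (3, -10, -3)ᵀ.
Then v_1 = N · v_2 = (-1, 3, 1)ᵀ.

Sanity check: (A − (-2)·I) v_1 = (0, 0, 0)ᵀ = 0. ✓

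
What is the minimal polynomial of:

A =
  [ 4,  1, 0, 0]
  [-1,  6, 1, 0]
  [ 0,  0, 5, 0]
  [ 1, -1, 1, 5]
x^3 - 15*x^2 + 75*x - 125

The characteristic polynomial is χ_A(x) = (x - 5)^4, so the eigenvalues are known. The minimal polynomial is
  m_A(x) = Π_λ (x − λ)^{k_λ}
where k_λ is the size of the *largest* Jordan block for λ (equivalently, the smallest k with (A − λI)^k v = 0 for every generalised eigenvector v of λ).

  λ = 5: largest Jordan block has size 3, contributing (x − 5)^3

So m_A(x) = (x - 5)^3 = x^3 - 15*x^2 + 75*x - 125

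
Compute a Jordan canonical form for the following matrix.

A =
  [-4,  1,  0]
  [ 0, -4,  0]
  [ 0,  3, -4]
J_2(-4) ⊕ J_1(-4)

The characteristic polynomial is
  det(x·I − A) = x^3 + 12*x^2 + 48*x + 64 = (x + 4)^3

Eigenvalues and multiplicities (the geometric multiplicity of λ is n − rank(A − λI), which equals the number of Jordan blocks for λ):
  λ = -4: algebraic multiplicity = 3, geometric multiplicity = 2

Determining the block sizes for each eigenvalue:
  λ = -4: 2 blocks summing to 3 forces exactly one block of size 2 and the rest size 1 → block sizes [2, 1]

Assembling the blocks gives a Jordan form
J =
  [-4,  1,  0]
  [ 0, -4,  0]
  [ 0,  0, -4]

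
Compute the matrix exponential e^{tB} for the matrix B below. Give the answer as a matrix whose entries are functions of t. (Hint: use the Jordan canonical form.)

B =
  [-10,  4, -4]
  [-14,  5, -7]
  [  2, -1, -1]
e^{tB} =
  [-8*t*exp(-2*t) + exp(-2*t), 4*t*exp(-2*t), -4*t*exp(-2*t)]
  [-14*t*exp(-2*t), 7*t*exp(-2*t) + exp(-2*t), -7*t*exp(-2*t)]
  [2*t*exp(-2*t), -t*exp(-2*t), t*exp(-2*t) + exp(-2*t)]

Strategy: write B = P · J · P⁻¹ where J is a Jordan canonical form, so e^{tB} = P · e^{tJ} · P⁻¹, and e^{tJ} can be computed block-by-block.

B has Jordan form
J =
  [-2,  1,  0]
  [ 0, -2,  0]
  [ 0,  0, -2]
(up to reordering of blocks).

Per-block formulas:
  For a 1×1 block at λ = -2: exp(t · [-2]) = [e^(-2t)].
  For a 2×2 Jordan block J_2(-2): exp(t · J_2(-2)) = e^(-2t)·(I + t·N), where N is the 2×2 nilpotent shift.

After assembling e^{tJ} and conjugating by P, we get:

e^{tB} =
  [-8*t*exp(-2*t) + exp(-2*t), 4*t*exp(-2*t), -4*t*exp(-2*t)]
  [-14*t*exp(-2*t), 7*t*exp(-2*t) + exp(-2*t), -7*t*exp(-2*t)]
  [2*t*exp(-2*t), -t*exp(-2*t), t*exp(-2*t) + exp(-2*t)]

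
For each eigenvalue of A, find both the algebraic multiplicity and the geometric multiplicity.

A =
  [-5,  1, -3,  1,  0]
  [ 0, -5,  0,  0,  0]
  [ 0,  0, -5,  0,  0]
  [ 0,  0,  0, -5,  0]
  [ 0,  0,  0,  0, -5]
λ = -5: alg = 5, geom = 4

Step 1 — factor the characteristic polynomial to read off the algebraic multiplicities:
  χ_A(x) = (x + 5)^5

Step 2 — compute geometric multiplicities via the rank-nullity identity g(λ) = n − rank(A − λI):
  rank(A − (-5)·I) = 1, so dim ker(A − (-5)·I) = n − 1 = 4

Summary:
  λ = -5: algebraic multiplicity = 5, geometric multiplicity = 4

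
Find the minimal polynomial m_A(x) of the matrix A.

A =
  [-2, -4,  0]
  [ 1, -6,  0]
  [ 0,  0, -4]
x^2 + 8*x + 16

The characteristic polynomial is χ_A(x) = (x + 4)^3, so the eigenvalues are known. The minimal polynomial is
  m_A(x) = Π_λ (x − λ)^{k_λ}
where k_λ is the size of the *largest* Jordan block for λ (equivalently, the smallest k with (A − λI)^k v = 0 for every generalised eigenvector v of λ).

  λ = -4: largest Jordan block has size 2, contributing (x + 4)^2

So m_A(x) = (x + 4)^2 = x^2 + 8*x + 16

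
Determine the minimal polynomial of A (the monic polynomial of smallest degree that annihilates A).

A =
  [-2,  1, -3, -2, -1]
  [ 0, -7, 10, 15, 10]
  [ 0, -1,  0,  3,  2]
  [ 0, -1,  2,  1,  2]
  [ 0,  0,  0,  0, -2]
x^2 + 4*x + 4

The characteristic polynomial is χ_A(x) = (x + 2)^5, so the eigenvalues are known. The minimal polynomial is
  m_A(x) = Π_λ (x − λ)^{k_λ}
where k_λ is the size of the *largest* Jordan block for λ (equivalently, the smallest k with (A − λI)^k v = 0 for every generalised eigenvector v of λ).

  λ = -2: largest Jordan block has size 2, contributing (x + 2)^2

So m_A(x) = (x + 2)^2 = x^2 + 4*x + 4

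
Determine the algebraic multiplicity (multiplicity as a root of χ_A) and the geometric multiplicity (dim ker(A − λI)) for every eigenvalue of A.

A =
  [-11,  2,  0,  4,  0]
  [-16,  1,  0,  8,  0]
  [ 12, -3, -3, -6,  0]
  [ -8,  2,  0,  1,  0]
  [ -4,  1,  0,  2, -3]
λ = -3: alg = 5, geom = 4

Step 1 — factor the characteristic polynomial to read off the algebraic multiplicities:
  χ_A(x) = (x + 3)^5

Step 2 — compute geometric multiplicities via the rank-nullity identity g(λ) = n − rank(A − λI):
  rank(A − (-3)·I) = 1, so dim ker(A − (-3)·I) = n − 1 = 4

Summary:
  λ = -3: algebraic multiplicity = 5, geometric multiplicity = 4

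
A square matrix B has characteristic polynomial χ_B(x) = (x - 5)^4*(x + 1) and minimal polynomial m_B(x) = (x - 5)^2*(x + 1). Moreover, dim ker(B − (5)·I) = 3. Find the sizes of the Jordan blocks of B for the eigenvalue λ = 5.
Block sizes for λ = 5: [2, 1, 1]

Step 1 — from the characteristic polynomial, algebraic multiplicity of λ = 5 is 4. From dim ker(B − (5)·I) = 3, there are exactly 3 Jordan blocks for λ = 5.
Step 2 — from the minimal polynomial, the factor (x − 5)^2 tells us the largest block for λ = 5 has size 2.
Step 3 — with total size 4, 3 blocks, and largest block 2, the block sizes (in nonincreasing order) are [2, 1, 1].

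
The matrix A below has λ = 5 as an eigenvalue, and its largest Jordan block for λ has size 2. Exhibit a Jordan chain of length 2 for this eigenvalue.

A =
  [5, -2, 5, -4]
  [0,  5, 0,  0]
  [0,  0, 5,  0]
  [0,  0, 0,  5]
A Jordan chain for λ = 5 of length 2:
v_1 = (-2, 0, 0, 0)ᵀ
v_2 = (0, 1, 0, 0)ᵀ

Let N = A − (5)·I. We want v_2 with N^2 v_2 = 0 but N^1 v_2 ≠ 0; then v_{j-1} := N · v_j for j = 2, …, 2.

Pick v_2 = (0, 1, 0, 0)ᵀ.
Then v_1 = N · v_2 = (-2, 0, 0, 0)ᵀ.

Sanity check: (A − (5)·I) v_1 = (0, 0, 0, 0)ᵀ = 0. ✓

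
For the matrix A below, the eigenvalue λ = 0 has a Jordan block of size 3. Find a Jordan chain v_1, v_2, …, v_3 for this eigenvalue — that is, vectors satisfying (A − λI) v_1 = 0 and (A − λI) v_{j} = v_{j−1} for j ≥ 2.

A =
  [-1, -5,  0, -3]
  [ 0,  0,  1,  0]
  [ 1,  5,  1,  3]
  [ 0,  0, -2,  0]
A Jordan chain for λ = 0 of length 3:
v_1 = (1, 1, 0, -2)ᵀ
v_2 = (-1, 0, 1, 0)ᵀ
v_3 = (1, 0, 0, 0)ᵀ

Let N = A − (0)·I. We want v_3 with N^3 v_3 = 0 but N^2 v_3 ≠ 0; then v_{j-1} := N · v_j for j = 3, …, 2.

Pick v_3 = (1, 0, 0, 0)ᵀ.
Then v_2 = N · v_3 = (-1, 0, 1, 0)ᵀ.
Then v_1 = N · v_2 = (1, 1, 0, -2)ᵀ.

Sanity check: (A − (0)·I) v_1 = (0, 0, 0, 0)ᵀ = 0. ✓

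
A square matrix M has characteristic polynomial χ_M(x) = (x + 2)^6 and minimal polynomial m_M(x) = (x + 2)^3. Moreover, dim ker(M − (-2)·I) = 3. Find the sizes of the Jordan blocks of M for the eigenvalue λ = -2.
Block sizes for λ = -2: [3, 2, 1]

Step 1 — from the characteristic polynomial, algebraic multiplicity of λ = -2 is 6. From dim ker(M − (-2)·I) = 3, there are exactly 3 Jordan blocks for λ = -2.
Step 2 — from the minimal polynomial, the factor (x + 2)^3 tells us the largest block for λ = -2 has size 3.
Step 3 — with total size 6, 3 blocks, and largest block 3, the block sizes (in nonincreasing order) are [3, 2, 1].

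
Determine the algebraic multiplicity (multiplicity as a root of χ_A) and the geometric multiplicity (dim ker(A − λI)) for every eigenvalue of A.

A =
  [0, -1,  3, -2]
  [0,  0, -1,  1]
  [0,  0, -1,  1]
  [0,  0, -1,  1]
λ = 0: alg = 4, geom = 2

Step 1 — factor the characteristic polynomial to read off the algebraic multiplicities:
  χ_A(x) = x^4

Step 2 — compute geometric multiplicities via the rank-nullity identity g(λ) = n − rank(A − λI):
  rank(A − (0)·I) = 2, so dim ker(A − (0)·I) = n − 2 = 2

Summary:
  λ = 0: algebraic multiplicity = 4, geometric multiplicity = 2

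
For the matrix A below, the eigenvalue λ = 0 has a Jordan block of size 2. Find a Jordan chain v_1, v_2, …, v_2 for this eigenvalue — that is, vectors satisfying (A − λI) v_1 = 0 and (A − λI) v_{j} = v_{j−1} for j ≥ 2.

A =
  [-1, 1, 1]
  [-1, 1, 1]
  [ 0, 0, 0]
A Jordan chain for λ = 0 of length 2:
v_1 = (-1, -1, 0)ᵀ
v_2 = (1, 0, 0)ᵀ

Let N = A − (0)·I. We want v_2 with N^2 v_2 = 0 but N^1 v_2 ≠ 0; then v_{j-1} := N · v_j for j = 2, …, 2.

Pick v_2 = (1, 0, 0)ᵀ.
Then v_1 = N · v_2 = (-1, -1, 0)ᵀ.

Sanity check: (A − (0)·I) v_1 = (0, 0, 0)ᵀ = 0. ✓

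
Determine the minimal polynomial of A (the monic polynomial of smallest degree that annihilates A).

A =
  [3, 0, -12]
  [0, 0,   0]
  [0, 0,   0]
x^2 - 3*x

The characteristic polynomial is χ_A(x) = x^2*(x - 3), so the eigenvalues are known. The minimal polynomial is
  m_A(x) = Π_λ (x − λ)^{k_λ}
where k_λ is the size of the *largest* Jordan block for λ (equivalently, the smallest k with (A − λI)^k v = 0 for every generalised eigenvector v of λ).

  λ = 0: largest Jordan block has size 1, contributing (x − 0)
  λ = 3: largest Jordan block has size 1, contributing (x − 3)

So m_A(x) = x*(x - 3) = x^2 - 3*x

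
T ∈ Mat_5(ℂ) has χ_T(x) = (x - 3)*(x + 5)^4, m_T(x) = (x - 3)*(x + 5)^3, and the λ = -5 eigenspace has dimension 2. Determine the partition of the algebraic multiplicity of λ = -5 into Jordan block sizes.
Block sizes for λ = -5: [3, 1]

Step 1 — from the characteristic polynomial, algebraic multiplicity of λ = -5 is 4. From dim ker(T − (-5)·I) = 2, there are exactly 2 Jordan blocks for λ = -5.
Step 2 — from the minimal polynomial, the factor (x + 5)^3 tells us the largest block for λ = -5 has size 3.
Step 3 — with total size 4, 2 blocks, and largest block 3, the block sizes (in nonincreasing order) are [3, 1].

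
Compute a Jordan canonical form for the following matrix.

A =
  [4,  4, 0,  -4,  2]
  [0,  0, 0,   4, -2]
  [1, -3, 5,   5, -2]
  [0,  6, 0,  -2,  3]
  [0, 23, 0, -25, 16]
J_1(4) ⊕ J_1(4) ⊕ J_3(5)

The characteristic polynomial is
  det(x·I − A) = x^5 - 23*x^4 + 211*x^3 - 965*x^2 + 2200*x - 2000 = (x - 5)^3*(x - 4)^2

Eigenvalues and multiplicities (the geometric multiplicity of λ is n − rank(A − λI), which equals the number of Jordan blocks for λ):
  λ = 4: algebraic multiplicity = 2, geometric multiplicity = 2
  λ = 5: algebraic multiplicity = 3, geometric multiplicity = 1

Determining the block sizes for each eigenvalue:
  λ = 4: gm = am = 2, so every block has size 1 → block sizes [1, 1]
  λ = 5: one block (gm = 1), so the single block has size am = 3 → block sizes [3]

Assembling the blocks gives a Jordan form
J =
  [4, 0, 0, 0, 0]
  [0, 4, 0, 0, 0]
  [0, 0, 5, 1, 0]
  [0, 0, 0, 5, 1]
  [0, 0, 0, 0, 5]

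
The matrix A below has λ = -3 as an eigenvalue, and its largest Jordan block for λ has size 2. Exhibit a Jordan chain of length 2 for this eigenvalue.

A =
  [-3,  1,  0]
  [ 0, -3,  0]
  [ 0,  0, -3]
A Jordan chain for λ = -3 of length 2:
v_1 = (1, 0, 0)ᵀ
v_2 = (0, 1, 0)ᵀ

Let N = A − (-3)·I. We want v_2 with N^2 v_2 = 0 but N^1 v_2 ≠ 0; then v_{j-1} := N · v_j for j = 2, …, 2.

Pick v_2 = (0, 1, 0)ᵀ.
Then v_1 = N · v_2 = (1, 0, 0)ᵀ.

Sanity check: (A − (-3)·I) v_1 = (0, 0, 0)ᵀ = 0. ✓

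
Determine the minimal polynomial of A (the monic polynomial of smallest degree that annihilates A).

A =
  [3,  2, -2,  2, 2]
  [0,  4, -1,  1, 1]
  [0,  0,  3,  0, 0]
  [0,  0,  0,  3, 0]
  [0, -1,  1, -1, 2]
x^2 - 6*x + 9

The characteristic polynomial is χ_A(x) = (x - 3)^5, so the eigenvalues are known. The minimal polynomial is
  m_A(x) = Π_λ (x − λ)^{k_λ}
where k_λ is the size of the *largest* Jordan block for λ (equivalently, the smallest k with (A − λI)^k v = 0 for every generalised eigenvector v of λ).

  λ = 3: largest Jordan block has size 2, contributing (x − 3)^2

So m_A(x) = (x - 3)^2 = x^2 - 6*x + 9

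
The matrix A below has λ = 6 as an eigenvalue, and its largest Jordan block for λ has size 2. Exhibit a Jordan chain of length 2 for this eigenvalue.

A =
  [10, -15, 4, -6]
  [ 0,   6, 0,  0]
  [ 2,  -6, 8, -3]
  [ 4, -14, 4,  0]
A Jordan chain for λ = 6 of length 2:
v_1 = (4, 0, 2, 4)ᵀ
v_2 = (1, 0, 0, 0)ᵀ

Let N = A − (6)·I. We want v_2 with N^2 v_2 = 0 but N^1 v_2 ≠ 0; then v_{j-1} := N · v_j for j = 2, …, 2.

Pick v_2 = (1, 0, 0, 0)ᵀ.
Then v_1 = N · v_2 = (4, 0, 2, 4)ᵀ.

Sanity check: (A − (6)·I) v_1 = (0, 0, 0, 0)ᵀ = 0. ✓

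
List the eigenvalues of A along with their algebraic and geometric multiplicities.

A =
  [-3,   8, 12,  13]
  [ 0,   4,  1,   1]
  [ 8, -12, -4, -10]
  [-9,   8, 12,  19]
λ = -2: alg = 1, geom = 1; λ = 6: alg = 3, geom = 1

Step 1 — factor the characteristic polynomial to read off the algebraic multiplicities:
  χ_A(x) = (x - 6)^3*(x + 2)

Step 2 — compute geometric multiplicities via the rank-nullity identity g(λ) = n − rank(A − λI):
  rank(A − (-2)·I) = 3, so dim ker(A − (-2)·I) = n − 3 = 1
  rank(A − (6)·I) = 3, so dim ker(A − (6)·I) = n − 3 = 1

Summary:
  λ = -2: algebraic multiplicity = 1, geometric multiplicity = 1
  λ = 6: algebraic multiplicity = 3, geometric multiplicity = 1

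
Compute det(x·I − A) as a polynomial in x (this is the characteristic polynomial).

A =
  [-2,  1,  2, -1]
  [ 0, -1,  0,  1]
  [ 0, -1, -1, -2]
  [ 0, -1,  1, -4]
x^4 + 8*x^3 + 24*x^2 + 32*x + 16

Expanding det(x·I − A) (e.g. by cofactor expansion or by noting that A is similar to its Jordan form J, which has the same characteristic polynomial as A) gives
  χ_A(x) = x^4 + 8*x^3 + 24*x^2 + 32*x + 16
which factors as (x + 2)^4. The eigenvalues (with algebraic multiplicities) are λ = -2 with multiplicity 4.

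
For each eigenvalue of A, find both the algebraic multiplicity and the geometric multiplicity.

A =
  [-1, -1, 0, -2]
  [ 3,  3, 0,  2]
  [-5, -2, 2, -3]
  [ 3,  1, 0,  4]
λ = 2: alg = 4, geom = 2

Step 1 — factor the characteristic polynomial to read off the algebraic multiplicities:
  χ_A(x) = (x - 2)^4

Step 2 — compute geometric multiplicities via the rank-nullity identity g(λ) = n − rank(A − λI):
  rank(A − (2)·I) = 2, so dim ker(A − (2)·I) = n − 2 = 2

Summary:
  λ = 2: algebraic multiplicity = 4, geometric multiplicity = 2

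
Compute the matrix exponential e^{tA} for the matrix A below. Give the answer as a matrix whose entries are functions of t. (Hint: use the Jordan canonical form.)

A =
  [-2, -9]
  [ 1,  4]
e^{tA} =
  [-3*t*exp(t) + exp(t), -9*t*exp(t)]
  [t*exp(t), 3*t*exp(t) + exp(t)]

Strategy: write A = P · J · P⁻¹ where J is a Jordan canonical form, so e^{tA} = P · e^{tJ} · P⁻¹, and e^{tJ} can be computed block-by-block.

A has Jordan form
J =
  [1, 1]
  [0, 1]
(up to reordering of blocks).

Per-block formulas:
  For a 2×2 Jordan block J_2(1): exp(t · J_2(1)) = e^(1t)·(I + t·N), where N is the 2×2 nilpotent shift.

After assembling e^{tJ} and conjugating by P, we get:

e^{tA} =
  [-3*t*exp(t) + exp(t), -9*t*exp(t)]
  [t*exp(t), 3*t*exp(t) + exp(t)]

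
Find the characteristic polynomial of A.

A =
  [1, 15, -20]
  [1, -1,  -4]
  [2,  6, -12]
x^3 + 12*x^2 + 48*x + 64

Expanding det(x·I − A) (e.g. by cofactor expansion or by noting that A is similar to its Jordan form J, which has the same characteristic polynomial as A) gives
  χ_A(x) = x^3 + 12*x^2 + 48*x + 64
which factors as (x + 4)^3. The eigenvalues (with algebraic multiplicities) are λ = -4 with multiplicity 3.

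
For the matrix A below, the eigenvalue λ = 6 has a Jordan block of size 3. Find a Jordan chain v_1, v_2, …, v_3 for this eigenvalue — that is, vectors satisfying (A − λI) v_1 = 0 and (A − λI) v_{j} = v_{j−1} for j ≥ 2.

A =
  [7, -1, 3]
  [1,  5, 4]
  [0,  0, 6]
A Jordan chain for λ = 6 of length 3:
v_1 = (-1, -1, 0)ᵀ
v_2 = (3, 4, 0)ᵀ
v_3 = (0, 0, 1)ᵀ

Let N = A − (6)·I. We want v_3 with N^3 v_3 = 0 but N^2 v_3 ≠ 0; then v_{j-1} := N · v_j for j = 3, …, 2.

Pick v_3 = (0, 0, 1)ᵀ.
Then v_2 = N · v_3 = (3, 4, 0)ᵀ.
Then v_1 = N · v_2 = (-1, -1, 0)ᵀ.

Sanity check: (A − (6)·I) v_1 = (0, 0, 0)ᵀ = 0. ✓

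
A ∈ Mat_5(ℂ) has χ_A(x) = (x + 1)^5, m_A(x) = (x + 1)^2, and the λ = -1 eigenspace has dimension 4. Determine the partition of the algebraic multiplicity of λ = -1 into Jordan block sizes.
Block sizes for λ = -1: [2, 1, 1, 1]

Step 1 — from the characteristic polynomial, algebraic multiplicity of λ = -1 is 5. From dim ker(A − (-1)·I) = 4, there are exactly 4 Jordan blocks for λ = -1.
Step 2 — from the minimal polynomial, the factor (x + 1)^2 tells us the largest block for λ = -1 has size 2.
Step 3 — with total size 5, 4 blocks, and largest block 2, the block sizes (in nonincreasing order) are [2, 1, 1, 1].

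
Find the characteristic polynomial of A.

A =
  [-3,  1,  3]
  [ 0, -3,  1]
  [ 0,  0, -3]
x^3 + 9*x^2 + 27*x + 27

Expanding det(x·I − A) (e.g. by cofactor expansion or by noting that A is similar to its Jordan form J, which has the same characteristic polynomial as A) gives
  χ_A(x) = x^3 + 9*x^2 + 27*x + 27
which factors as (x + 3)^3. The eigenvalues (with algebraic multiplicities) are λ = -3 with multiplicity 3.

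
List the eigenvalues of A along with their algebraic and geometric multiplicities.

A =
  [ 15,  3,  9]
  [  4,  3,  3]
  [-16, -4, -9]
λ = 3: alg = 3, geom = 1

Step 1 — factor the characteristic polynomial to read off the algebraic multiplicities:
  χ_A(x) = (x - 3)^3

Step 2 — compute geometric multiplicities via the rank-nullity identity g(λ) = n − rank(A − λI):
  rank(A − (3)·I) = 2, so dim ker(A − (3)·I) = n − 2 = 1

Summary:
  λ = 3: algebraic multiplicity = 3, geometric multiplicity = 1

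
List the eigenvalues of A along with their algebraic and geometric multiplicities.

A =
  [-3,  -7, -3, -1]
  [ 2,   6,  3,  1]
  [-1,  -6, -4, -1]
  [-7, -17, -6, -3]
λ = -1: alg = 4, geom = 2

Step 1 — factor the characteristic polynomial to read off the algebraic multiplicities:
  χ_A(x) = (x + 1)^4

Step 2 — compute geometric multiplicities via the rank-nullity identity g(λ) = n − rank(A − λI):
  rank(A − (-1)·I) = 2, so dim ker(A − (-1)·I) = n − 2 = 2

Summary:
  λ = -1: algebraic multiplicity = 4, geometric multiplicity = 2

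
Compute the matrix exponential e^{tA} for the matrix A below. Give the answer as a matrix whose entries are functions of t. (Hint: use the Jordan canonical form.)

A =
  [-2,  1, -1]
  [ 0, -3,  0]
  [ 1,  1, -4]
e^{tA} =
  [t*exp(-3*t) + exp(-3*t), t*exp(-3*t), -t*exp(-3*t)]
  [0, exp(-3*t), 0]
  [t*exp(-3*t), t*exp(-3*t), -t*exp(-3*t) + exp(-3*t)]

Strategy: write A = P · J · P⁻¹ where J is a Jordan canonical form, so e^{tA} = P · e^{tJ} · P⁻¹, and e^{tJ} can be computed block-by-block.

A has Jordan form
J =
  [-3,  1,  0]
  [ 0, -3,  0]
  [ 0,  0, -3]
(up to reordering of blocks).

Per-block formulas:
  For a 2×2 Jordan block J_2(-3): exp(t · J_2(-3)) = e^(-3t)·(I + t·N), where N is the 2×2 nilpotent shift.
  For a 1×1 block at λ = -3: exp(t · [-3]) = [e^(-3t)].

After assembling e^{tJ} and conjugating by P, we get:

e^{tA} =
  [t*exp(-3*t) + exp(-3*t), t*exp(-3*t), -t*exp(-3*t)]
  [0, exp(-3*t), 0]
  [t*exp(-3*t), t*exp(-3*t), -t*exp(-3*t) + exp(-3*t)]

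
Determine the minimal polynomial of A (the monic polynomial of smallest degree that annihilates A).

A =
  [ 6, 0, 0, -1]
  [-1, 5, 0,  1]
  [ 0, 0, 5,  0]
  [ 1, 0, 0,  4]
x^2 - 10*x + 25

The characteristic polynomial is χ_A(x) = (x - 5)^4, so the eigenvalues are known. The minimal polynomial is
  m_A(x) = Π_λ (x − λ)^{k_λ}
where k_λ is the size of the *largest* Jordan block for λ (equivalently, the smallest k with (A − λI)^k v = 0 for every generalised eigenvector v of λ).

  λ = 5: largest Jordan block has size 2, contributing (x − 5)^2

So m_A(x) = (x - 5)^2 = x^2 - 10*x + 25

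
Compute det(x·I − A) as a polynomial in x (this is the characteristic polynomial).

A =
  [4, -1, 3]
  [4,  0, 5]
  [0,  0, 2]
x^3 - 6*x^2 + 12*x - 8

Expanding det(x·I − A) (e.g. by cofactor expansion or by noting that A is similar to its Jordan form J, which has the same characteristic polynomial as A) gives
  χ_A(x) = x^3 - 6*x^2 + 12*x - 8
which factors as (x - 2)^3. The eigenvalues (with algebraic multiplicities) are λ = 2 with multiplicity 3.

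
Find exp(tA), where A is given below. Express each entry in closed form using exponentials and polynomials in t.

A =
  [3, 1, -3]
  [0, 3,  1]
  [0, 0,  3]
e^{tA} =
  [exp(3*t), t*exp(3*t), t^2*exp(3*t)/2 - 3*t*exp(3*t)]
  [0, exp(3*t), t*exp(3*t)]
  [0, 0, exp(3*t)]

Strategy: write A = P · J · P⁻¹ where J is a Jordan canonical form, so e^{tA} = P · e^{tJ} · P⁻¹, and e^{tJ} can be computed block-by-block.

A has Jordan form
J =
  [3, 1, 0]
  [0, 3, 1]
  [0, 0, 3]
(up to reordering of blocks).

Per-block formulas:
  For a 3×3 Jordan block J_3(3): exp(t · J_3(3)) = e^(3t)·(I + t·N + (t^2/2)·N^2), where N is the 3×3 nilpotent shift.

After assembling e^{tJ} and conjugating by P, we get:

e^{tA} =
  [exp(3*t), t*exp(3*t), t^2*exp(3*t)/2 - 3*t*exp(3*t)]
  [0, exp(3*t), t*exp(3*t)]
  [0, 0, exp(3*t)]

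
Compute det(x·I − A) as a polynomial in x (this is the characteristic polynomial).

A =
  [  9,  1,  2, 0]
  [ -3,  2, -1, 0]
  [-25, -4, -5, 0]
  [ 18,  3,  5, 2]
x^4 - 8*x^3 + 24*x^2 - 32*x + 16

Expanding det(x·I − A) (e.g. by cofactor expansion or by noting that A is similar to its Jordan form J, which has the same characteristic polynomial as A) gives
  χ_A(x) = x^4 - 8*x^3 + 24*x^2 - 32*x + 16
which factors as (x - 2)^4. The eigenvalues (with algebraic multiplicities) are λ = 2 with multiplicity 4.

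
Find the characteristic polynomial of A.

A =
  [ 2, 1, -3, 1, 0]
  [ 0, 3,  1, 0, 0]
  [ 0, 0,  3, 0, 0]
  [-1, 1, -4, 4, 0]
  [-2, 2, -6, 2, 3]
x^5 - 15*x^4 + 90*x^3 - 270*x^2 + 405*x - 243

Expanding det(x·I − A) (e.g. by cofactor expansion or by noting that A is similar to its Jordan form J, which has the same characteristic polynomial as A) gives
  χ_A(x) = x^5 - 15*x^4 + 90*x^3 - 270*x^2 + 405*x - 243
which factors as (x - 3)^5. The eigenvalues (with algebraic multiplicities) are λ = 3 with multiplicity 5.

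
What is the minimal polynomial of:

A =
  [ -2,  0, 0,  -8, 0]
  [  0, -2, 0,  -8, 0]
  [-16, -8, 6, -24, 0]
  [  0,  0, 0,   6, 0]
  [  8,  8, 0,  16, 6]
x^2 - 4*x - 12

The characteristic polynomial is χ_A(x) = (x - 6)^3*(x + 2)^2, so the eigenvalues are known. The minimal polynomial is
  m_A(x) = Π_λ (x − λ)^{k_λ}
where k_λ is the size of the *largest* Jordan block for λ (equivalently, the smallest k with (A − λI)^k v = 0 for every generalised eigenvector v of λ).

  λ = -2: largest Jordan block has size 1, contributing (x + 2)
  λ = 6: largest Jordan block has size 1, contributing (x − 6)

So m_A(x) = (x - 6)*(x + 2) = x^2 - 4*x - 12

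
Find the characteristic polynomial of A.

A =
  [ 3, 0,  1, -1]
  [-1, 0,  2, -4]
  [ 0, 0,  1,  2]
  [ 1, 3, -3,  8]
x^4 - 12*x^3 + 54*x^2 - 108*x + 81

Expanding det(x·I − A) (e.g. by cofactor expansion or by noting that A is similar to its Jordan form J, which has the same characteristic polynomial as A) gives
  χ_A(x) = x^4 - 12*x^3 + 54*x^2 - 108*x + 81
which factors as (x - 3)^4. The eigenvalues (with algebraic multiplicities) are λ = 3 with multiplicity 4.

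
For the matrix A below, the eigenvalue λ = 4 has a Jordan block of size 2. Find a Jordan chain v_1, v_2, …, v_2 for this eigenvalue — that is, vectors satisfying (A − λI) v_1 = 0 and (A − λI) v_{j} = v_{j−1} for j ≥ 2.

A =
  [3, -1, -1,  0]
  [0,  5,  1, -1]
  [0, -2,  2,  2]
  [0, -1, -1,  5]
A Jordan chain for λ = 4 of length 2:
v_1 = (-1, -1, 2, 1)ᵀ
v_2 = (2, -1, 0, 0)ᵀ

Let N = A − (4)·I. We want v_2 with N^2 v_2 = 0 but N^1 v_2 ≠ 0; then v_{j-1} := N · v_j for j = 2, …, 2.

Pick v_2 = (2, -1, 0, 0)ᵀ.
Then v_1 = N · v_2 = (-1, -1, 2, 1)ᵀ.

Sanity check: (A − (4)·I) v_1 = (0, 0, 0, 0)ᵀ = 0. ✓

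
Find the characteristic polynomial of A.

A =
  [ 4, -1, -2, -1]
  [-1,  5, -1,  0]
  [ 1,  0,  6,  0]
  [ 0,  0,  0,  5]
x^4 - 20*x^3 + 150*x^2 - 500*x + 625

Expanding det(x·I − A) (e.g. by cofactor expansion or by noting that A is similar to its Jordan form J, which has the same characteristic polynomial as A) gives
  χ_A(x) = x^4 - 20*x^3 + 150*x^2 - 500*x + 625
which factors as (x - 5)^4. The eigenvalues (with algebraic multiplicities) are λ = 5 with multiplicity 4.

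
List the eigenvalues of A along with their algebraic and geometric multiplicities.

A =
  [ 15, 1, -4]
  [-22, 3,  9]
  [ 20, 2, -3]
λ = 5: alg = 3, geom = 1

Step 1 — factor the characteristic polynomial to read off the algebraic multiplicities:
  χ_A(x) = (x - 5)^3

Step 2 — compute geometric multiplicities via the rank-nullity identity g(λ) = n − rank(A − λI):
  rank(A − (5)·I) = 2, so dim ker(A − (5)·I) = n − 2 = 1

Summary:
  λ = 5: algebraic multiplicity = 3, geometric multiplicity = 1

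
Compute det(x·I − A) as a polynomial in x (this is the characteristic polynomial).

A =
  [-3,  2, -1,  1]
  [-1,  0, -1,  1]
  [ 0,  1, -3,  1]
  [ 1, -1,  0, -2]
x^4 + 8*x^3 + 24*x^2 + 32*x + 16

Expanding det(x·I − A) (e.g. by cofactor expansion or by noting that A is similar to its Jordan form J, which has the same characteristic polynomial as A) gives
  χ_A(x) = x^4 + 8*x^3 + 24*x^2 + 32*x + 16
which factors as (x + 2)^4. The eigenvalues (with algebraic multiplicities) are λ = -2 with multiplicity 4.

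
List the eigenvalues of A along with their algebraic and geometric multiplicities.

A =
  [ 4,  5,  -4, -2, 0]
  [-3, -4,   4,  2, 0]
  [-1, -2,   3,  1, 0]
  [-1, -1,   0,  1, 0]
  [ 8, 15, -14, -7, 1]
λ = 1: alg = 5, geom = 3

Step 1 — factor the characteristic polynomial to read off the algebraic multiplicities:
  χ_A(x) = (x - 1)^5

Step 2 — compute geometric multiplicities via the rank-nullity identity g(λ) = n − rank(A − λI):
  rank(A − (1)·I) = 2, so dim ker(A − (1)·I) = n − 2 = 3

Summary:
  λ = 1: algebraic multiplicity = 5, geometric multiplicity = 3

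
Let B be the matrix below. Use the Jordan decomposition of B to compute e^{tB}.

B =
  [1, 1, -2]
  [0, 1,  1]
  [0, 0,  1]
e^{tB} =
  [exp(t), t*exp(t), t^2*exp(t)/2 - 2*t*exp(t)]
  [0, exp(t), t*exp(t)]
  [0, 0, exp(t)]

Strategy: write B = P · J · P⁻¹ where J is a Jordan canonical form, so e^{tB} = P · e^{tJ} · P⁻¹, and e^{tJ} can be computed block-by-block.

B has Jordan form
J =
  [1, 1, 0]
  [0, 1, 1]
  [0, 0, 1]
(up to reordering of blocks).

Per-block formulas:
  For a 3×3 Jordan block J_3(1): exp(t · J_3(1)) = e^(1t)·(I + t·N + (t^2/2)·N^2), where N is the 3×3 nilpotent shift.

After assembling e^{tJ} and conjugating by P, we get:

e^{tB} =
  [exp(t), t*exp(t), t^2*exp(t)/2 - 2*t*exp(t)]
  [0, exp(t), t*exp(t)]
  [0, 0, exp(t)]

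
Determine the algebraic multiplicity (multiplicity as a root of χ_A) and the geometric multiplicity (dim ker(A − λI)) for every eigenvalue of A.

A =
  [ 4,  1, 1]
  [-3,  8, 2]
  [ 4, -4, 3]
λ = 5: alg = 3, geom = 1

Step 1 — factor the characteristic polynomial to read off the algebraic multiplicities:
  χ_A(x) = (x - 5)^3

Step 2 — compute geometric multiplicities via the rank-nullity identity g(λ) = n − rank(A − λI):
  rank(A − (5)·I) = 2, so dim ker(A − (5)·I) = n − 2 = 1

Summary:
  λ = 5: algebraic multiplicity = 3, geometric multiplicity = 1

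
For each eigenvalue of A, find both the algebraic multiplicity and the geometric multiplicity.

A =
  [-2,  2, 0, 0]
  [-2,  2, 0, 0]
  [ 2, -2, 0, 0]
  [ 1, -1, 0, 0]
λ = 0: alg = 4, geom = 3

Step 1 — factor the characteristic polynomial to read off the algebraic multiplicities:
  χ_A(x) = x^4

Step 2 — compute geometric multiplicities via the rank-nullity identity g(λ) = n − rank(A − λI):
  rank(A − (0)·I) = 1, so dim ker(A − (0)·I) = n − 1 = 3

Summary:
  λ = 0: algebraic multiplicity = 4, geometric multiplicity = 3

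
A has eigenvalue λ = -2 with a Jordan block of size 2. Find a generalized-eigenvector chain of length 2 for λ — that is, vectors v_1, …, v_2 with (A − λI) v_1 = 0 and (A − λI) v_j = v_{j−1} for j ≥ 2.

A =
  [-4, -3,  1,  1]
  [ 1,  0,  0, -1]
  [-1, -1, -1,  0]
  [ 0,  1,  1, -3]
A Jordan chain for λ = -2 of length 2:
v_1 = (-2, 1, -1, 0)ᵀ
v_2 = (1, 0, 0, 0)ᵀ

Let N = A − (-2)·I. We want v_2 with N^2 v_2 = 0 but N^1 v_2 ≠ 0; then v_{j-1} := N · v_j for j = 2, …, 2.

Pick v_2 = (1, 0, 0, 0)ᵀ.
Then v_1 = N · v_2 = (-2, 1, -1, 0)ᵀ.

Sanity check: (A − (-2)·I) v_1 = (0, 0, 0, 0)ᵀ = 0. ✓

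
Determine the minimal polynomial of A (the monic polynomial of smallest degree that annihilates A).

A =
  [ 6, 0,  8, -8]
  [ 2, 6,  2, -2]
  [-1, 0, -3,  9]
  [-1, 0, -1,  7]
x^3 - 10*x^2 + 12*x + 72

The characteristic polynomial is χ_A(x) = (x - 6)^3*(x + 2), so the eigenvalues are known. The minimal polynomial is
  m_A(x) = Π_λ (x − λ)^{k_λ}
where k_λ is the size of the *largest* Jordan block for λ (equivalently, the smallest k with (A − λI)^k v = 0 for every generalised eigenvector v of λ).

  λ = -2: largest Jordan block has size 1, contributing (x + 2)
  λ = 6: largest Jordan block has size 2, contributing (x − 6)^2

So m_A(x) = (x - 6)^2*(x + 2) = x^3 - 10*x^2 + 12*x + 72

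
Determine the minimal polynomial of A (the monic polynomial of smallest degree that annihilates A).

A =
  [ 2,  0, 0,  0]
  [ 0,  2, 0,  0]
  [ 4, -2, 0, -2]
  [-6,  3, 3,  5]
x^2 - 5*x + 6

The characteristic polynomial is χ_A(x) = (x - 3)*(x - 2)^3, so the eigenvalues are known. The minimal polynomial is
  m_A(x) = Π_λ (x − λ)^{k_λ}
where k_λ is the size of the *largest* Jordan block for λ (equivalently, the smallest k with (A − λI)^k v = 0 for every generalised eigenvector v of λ).

  λ = 2: largest Jordan block has size 1, contributing (x − 2)
  λ = 3: largest Jordan block has size 1, contributing (x − 3)

So m_A(x) = (x - 3)*(x - 2) = x^2 - 5*x + 6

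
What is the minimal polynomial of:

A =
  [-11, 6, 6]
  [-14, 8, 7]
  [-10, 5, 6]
x^2 - 2*x + 1

The characteristic polynomial is χ_A(x) = (x - 1)^3, so the eigenvalues are known. The minimal polynomial is
  m_A(x) = Π_λ (x − λ)^{k_λ}
where k_λ is the size of the *largest* Jordan block for λ (equivalently, the smallest k with (A − λI)^k v = 0 for every generalised eigenvector v of λ).

  λ = 1: largest Jordan block has size 2, contributing (x − 1)^2

So m_A(x) = (x - 1)^2 = x^2 - 2*x + 1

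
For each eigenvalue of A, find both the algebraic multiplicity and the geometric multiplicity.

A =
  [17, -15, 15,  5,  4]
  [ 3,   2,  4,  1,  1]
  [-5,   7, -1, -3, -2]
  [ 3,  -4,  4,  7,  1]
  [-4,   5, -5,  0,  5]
λ = 6: alg = 5, geom = 3

Step 1 — factor the characteristic polynomial to read off the algebraic multiplicities:
  χ_A(x) = (x - 6)^5

Step 2 — compute geometric multiplicities via the rank-nullity identity g(λ) = n − rank(A − λI):
  rank(A − (6)·I) = 2, so dim ker(A − (6)·I) = n − 2 = 3

Summary:
  λ = 6: algebraic multiplicity = 5, geometric multiplicity = 3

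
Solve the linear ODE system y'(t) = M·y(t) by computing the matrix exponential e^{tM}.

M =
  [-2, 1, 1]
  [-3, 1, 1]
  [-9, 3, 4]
e^{tM} =
  [-3*t^2*exp(t)/2 - 3*t*exp(t) + exp(t), t*exp(t), t^2*exp(t)/2 + t*exp(t)]
  [-3*t*exp(t), exp(t), t*exp(t)]
  [-9*t^2*exp(t)/2 - 9*t*exp(t), 3*t*exp(t), 3*t^2*exp(t)/2 + 3*t*exp(t) + exp(t)]

Strategy: write M = P · J · P⁻¹ where J is a Jordan canonical form, so e^{tM} = P · e^{tJ} · P⁻¹, and e^{tJ} can be computed block-by-block.

M has Jordan form
J =
  [1, 1, 0]
  [0, 1, 1]
  [0, 0, 1]
(up to reordering of blocks).

Per-block formulas:
  For a 3×3 Jordan block J_3(1): exp(t · J_3(1)) = e^(1t)·(I + t·N + (t^2/2)·N^2), where N is the 3×3 nilpotent shift.

After assembling e^{tJ} and conjugating by P, we get:

e^{tM} =
  [-3*t^2*exp(t)/2 - 3*t*exp(t) + exp(t), t*exp(t), t^2*exp(t)/2 + t*exp(t)]
  [-3*t*exp(t), exp(t), t*exp(t)]
  [-9*t^2*exp(t)/2 - 9*t*exp(t), 3*t*exp(t), 3*t^2*exp(t)/2 + 3*t*exp(t) + exp(t)]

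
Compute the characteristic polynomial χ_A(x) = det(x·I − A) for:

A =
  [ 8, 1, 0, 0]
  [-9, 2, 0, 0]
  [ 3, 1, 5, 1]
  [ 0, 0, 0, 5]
x^4 - 20*x^3 + 150*x^2 - 500*x + 625

Expanding det(x·I − A) (e.g. by cofactor expansion or by noting that A is similar to its Jordan form J, which has the same characteristic polynomial as A) gives
  χ_A(x) = x^4 - 20*x^3 + 150*x^2 - 500*x + 625
which factors as (x - 5)^4. The eigenvalues (with algebraic multiplicities) are λ = 5 with multiplicity 4.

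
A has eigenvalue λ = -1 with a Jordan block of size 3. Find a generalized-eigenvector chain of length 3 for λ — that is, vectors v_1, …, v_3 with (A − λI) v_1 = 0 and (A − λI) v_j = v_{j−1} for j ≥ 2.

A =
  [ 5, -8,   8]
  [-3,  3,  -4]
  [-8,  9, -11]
A Jordan chain for λ = -1 of length 3:
v_1 = (-4, 2, 5)ᵀ
v_2 = (6, -3, -8)ᵀ
v_3 = (1, 0, 0)ᵀ

Let N = A − (-1)·I. We want v_3 with N^3 v_3 = 0 but N^2 v_3 ≠ 0; then v_{j-1} := N · v_j for j = 3, …, 2.

Pick v_3 = (1, 0, 0)ᵀ.
Then v_2 = N · v_3 = (6, -3, -8)ᵀ.
Then v_1 = N · v_2 = (-4, 2, 5)ᵀ.

Sanity check: (A − (-1)·I) v_1 = (0, 0, 0)ᵀ = 0. ✓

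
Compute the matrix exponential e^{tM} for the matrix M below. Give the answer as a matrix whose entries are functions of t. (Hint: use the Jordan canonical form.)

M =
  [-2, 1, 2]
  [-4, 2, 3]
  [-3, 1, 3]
e^{tM} =
  [-t^2*exp(t)/2 - 3*t*exp(t) + exp(t), t*exp(t), t^2*exp(t)/2 + 2*t*exp(t)]
  [-t^2*exp(t)/2 - 4*t*exp(t), t*exp(t) + exp(t), t^2*exp(t)/2 + 3*t*exp(t)]
  [-t^2*exp(t)/2 - 3*t*exp(t), t*exp(t), t^2*exp(t)/2 + 2*t*exp(t) + exp(t)]

Strategy: write M = P · J · P⁻¹ where J is a Jordan canonical form, so e^{tM} = P · e^{tJ} · P⁻¹, and e^{tJ} can be computed block-by-block.

M has Jordan form
J =
  [1, 1, 0]
  [0, 1, 1]
  [0, 0, 1]
(up to reordering of blocks).

Per-block formulas:
  For a 3×3 Jordan block J_3(1): exp(t · J_3(1)) = e^(1t)·(I + t·N + (t^2/2)·N^2), where N is the 3×3 nilpotent shift.

After assembling e^{tJ} and conjugating by P, we get:

e^{tM} =
  [-t^2*exp(t)/2 - 3*t*exp(t) + exp(t), t*exp(t), t^2*exp(t)/2 + 2*t*exp(t)]
  [-t^2*exp(t)/2 - 4*t*exp(t), t*exp(t) + exp(t), t^2*exp(t)/2 + 3*t*exp(t)]
  [-t^2*exp(t)/2 - 3*t*exp(t), t*exp(t), t^2*exp(t)/2 + 2*t*exp(t) + exp(t)]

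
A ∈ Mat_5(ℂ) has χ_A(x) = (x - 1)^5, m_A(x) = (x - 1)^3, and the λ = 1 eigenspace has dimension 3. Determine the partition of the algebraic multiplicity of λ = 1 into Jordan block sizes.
Block sizes for λ = 1: [3, 1, 1]

Step 1 — from the characteristic polynomial, algebraic multiplicity of λ = 1 is 5. From dim ker(A − (1)·I) = 3, there are exactly 3 Jordan blocks for λ = 1.
Step 2 — from the minimal polynomial, the factor (x − 1)^3 tells us the largest block for λ = 1 has size 3.
Step 3 — with total size 5, 3 blocks, and largest block 3, the block sizes (in nonincreasing order) are [3, 1, 1].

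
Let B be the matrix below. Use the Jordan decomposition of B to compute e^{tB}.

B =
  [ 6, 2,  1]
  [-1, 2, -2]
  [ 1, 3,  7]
e^{tB} =
  [t*exp(5*t) + exp(5*t), -t^2*exp(5*t)/2 + 2*t*exp(5*t), -t^2*exp(5*t)/2 + t*exp(5*t)]
  [-t*exp(5*t), t^2*exp(5*t)/2 - 3*t*exp(5*t) + exp(5*t), t^2*exp(5*t)/2 - 2*t*exp(5*t)]
  [t*exp(5*t), -t^2*exp(5*t)/2 + 3*t*exp(5*t), -t^2*exp(5*t)/2 + 2*t*exp(5*t) + exp(5*t)]

Strategy: write B = P · J · P⁻¹ where J is a Jordan canonical form, so e^{tB} = P · e^{tJ} · P⁻¹, and e^{tJ} can be computed block-by-block.

B has Jordan form
J =
  [5, 1, 0]
  [0, 5, 1]
  [0, 0, 5]
(up to reordering of blocks).

Per-block formulas:
  For a 3×3 Jordan block J_3(5): exp(t · J_3(5)) = e^(5t)·(I + t·N + (t^2/2)·N^2), where N is the 3×3 nilpotent shift.

After assembling e^{tJ} and conjugating by P, we get:

e^{tB} =
  [t*exp(5*t) + exp(5*t), -t^2*exp(5*t)/2 + 2*t*exp(5*t), -t^2*exp(5*t)/2 + t*exp(5*t)]
  [-t*exp(5*t), t^2*exp(5*t)/2 - 3*t*exp(5*t) + exp(5*t), t^2*exp(5*t)/2 - 2*t*exp(5*t)]
  [t*exp(5*t), -t^2*exp(5*t)/2 + 3*t*exp(5*t), -t^2*exp(5*t)/2 + 2*t*exp(5*t) + exp(5*t)]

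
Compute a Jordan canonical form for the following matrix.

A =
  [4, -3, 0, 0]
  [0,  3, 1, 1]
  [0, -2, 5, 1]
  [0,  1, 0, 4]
J_3(4) ⊕ J_1(4)

The characteristic polynomial is
  det(x·I − A) = x^4 - 16*x^3 + 96*x^2 - 256*x + 256 = (x - 4)^4

Eigenvalues and multiplicities (the geometric multiplicity of λ is n − rank(A − λI), which equals the number of Jordan blocks for λ):
  λ = 4: algebraic multiplicity = 4, geometric multiplicity = 2

Determining the block sizes for each eigenvalue:
  λ = 4: with am = 4 and gm = 2, the partition is not yet determined (e.g. several partitions of 4 into 2 parts exist). Let N = A − (4)·I. Computing rank(N^1) = 2, rank(N^2) = 1, rank(N^3) = 0; the number of blocks of size ≥ j is rank(N^{j−1}) − rank(N^j), giving [2, 1, 1]. So we have 1 block(s) of size 3, 1 block(s) of size 1 → block sizes [3, 1]

Assembling the blocks gives a Jordan form
J =
  [4, 1, 0, 0]
  [0, 4, 1, 0]
  [0, 0, 4, 0]
  [0, 0, 0, 4]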